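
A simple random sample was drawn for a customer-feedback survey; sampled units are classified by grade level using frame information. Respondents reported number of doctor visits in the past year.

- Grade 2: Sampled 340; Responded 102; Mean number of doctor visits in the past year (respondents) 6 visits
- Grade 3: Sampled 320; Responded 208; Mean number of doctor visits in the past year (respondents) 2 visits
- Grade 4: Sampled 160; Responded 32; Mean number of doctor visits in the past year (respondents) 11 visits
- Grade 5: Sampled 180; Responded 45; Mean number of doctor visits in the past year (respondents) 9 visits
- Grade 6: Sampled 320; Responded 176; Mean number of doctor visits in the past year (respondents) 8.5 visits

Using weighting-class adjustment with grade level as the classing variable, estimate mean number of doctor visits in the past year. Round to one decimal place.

6.7

Class response rates: Grade 2 102/340 = 30%, Grade 3 208/320 = 65%, Grade 4 32/160 = 20%, Grade 5 45/180 = 25%, Grade 6 176/320 = 55%.
Each respondent's weight = sampled/responded in their class; summing within a class gives n_sampled, so:
  Grade 2: 340 × 6 = 2040
  Grade 3: 320 × 2 = 640
  Grade 4: 160 × 11 = 1760
  Grade 5: 180 × 9 = 1620
  Grade 6: 320 × 8.5 = 2720
Adjusted estimate = 8780 / 1,320 = 6.65151 → 6.7.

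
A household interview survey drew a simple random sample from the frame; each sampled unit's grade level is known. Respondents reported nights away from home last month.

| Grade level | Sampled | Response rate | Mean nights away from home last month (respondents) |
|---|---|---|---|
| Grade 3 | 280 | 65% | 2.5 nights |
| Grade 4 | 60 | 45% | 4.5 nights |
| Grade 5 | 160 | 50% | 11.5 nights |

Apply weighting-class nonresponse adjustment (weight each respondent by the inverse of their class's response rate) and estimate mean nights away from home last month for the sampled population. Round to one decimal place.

Weighting each respondent by the inverse class response rate inflates each class back to its sampled size, so the class weight is n_sampled:
  Grade 3: 280 × 2.5 = 700
  Grade 4: 60 × 4.5 = 270
  Grade 5: 160 × 11.5 = 1840
Adjusted estimate = 2810 / 500 = 5.62 → 5.6.

5.6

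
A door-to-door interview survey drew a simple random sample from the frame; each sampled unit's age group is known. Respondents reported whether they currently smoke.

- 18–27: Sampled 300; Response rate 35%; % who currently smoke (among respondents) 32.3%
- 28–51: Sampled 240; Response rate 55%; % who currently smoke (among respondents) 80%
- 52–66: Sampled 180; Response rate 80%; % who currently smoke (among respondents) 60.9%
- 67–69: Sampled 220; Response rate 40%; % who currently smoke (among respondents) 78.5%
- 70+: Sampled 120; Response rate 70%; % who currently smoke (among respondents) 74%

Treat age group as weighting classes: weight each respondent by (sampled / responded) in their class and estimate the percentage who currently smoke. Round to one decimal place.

62.3%

Weighting each respondent by the inverse class response rate inflates each class back to its sampled size, so the class weight is n_sampled:
  18–27: 300 × 32.3 = 9690
  28–51: 240 × 80 = 19,200
  52–66: 180 × 60.9 = 10,962
  67–69: 220 × 78.5 = 17,270
  70+: 120 × 74 = 8880
Adjusted estimate = 66,002 / 1,060 = 62.266 → 62.3%.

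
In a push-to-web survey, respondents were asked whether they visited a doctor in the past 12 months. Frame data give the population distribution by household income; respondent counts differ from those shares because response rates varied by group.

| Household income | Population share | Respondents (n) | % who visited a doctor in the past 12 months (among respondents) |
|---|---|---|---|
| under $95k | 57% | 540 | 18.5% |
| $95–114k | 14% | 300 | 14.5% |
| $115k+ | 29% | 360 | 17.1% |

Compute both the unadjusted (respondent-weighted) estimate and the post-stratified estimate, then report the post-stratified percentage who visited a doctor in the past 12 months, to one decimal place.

17.5%

Naive respondent-only estimate (weights = respondent counts):
  (540/1200)×18.5 + (300/1200)×14.5 + (360/1200)×17.1 = 17.08%
Post-stratified estimate weights by population shares:
  0.57×18.5 + 0.14×14.5 + 0.29×17.1 = 17.534%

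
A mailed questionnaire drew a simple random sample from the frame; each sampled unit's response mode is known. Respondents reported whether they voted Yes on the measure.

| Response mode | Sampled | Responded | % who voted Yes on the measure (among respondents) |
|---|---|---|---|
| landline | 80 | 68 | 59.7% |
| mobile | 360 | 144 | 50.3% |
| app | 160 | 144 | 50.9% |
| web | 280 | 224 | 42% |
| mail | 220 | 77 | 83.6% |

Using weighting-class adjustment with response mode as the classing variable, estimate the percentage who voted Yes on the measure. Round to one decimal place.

55.6%

Response rates by class: landline 68/80 = 85%, mobile 144/360 = 40%, app 144/160 = 90%, web 224/280 = 80%, mail 77/220 = 35%.
Weighting each respondent by the inverse class response rate inflates each class back to its sampled size, so the class weight is n_sampled:
  landline: 80 × 59.7 = 4776
  mobile: 360 × 50.3 = 18,108
  app: 160 × 50.9 = 8144
  web: 280 × 42 = 11,760
  mail: 220 × 83.6 = 18,392
Adjusted estimate = 61,180 / 1,100 = 55.6182 → 55.6%.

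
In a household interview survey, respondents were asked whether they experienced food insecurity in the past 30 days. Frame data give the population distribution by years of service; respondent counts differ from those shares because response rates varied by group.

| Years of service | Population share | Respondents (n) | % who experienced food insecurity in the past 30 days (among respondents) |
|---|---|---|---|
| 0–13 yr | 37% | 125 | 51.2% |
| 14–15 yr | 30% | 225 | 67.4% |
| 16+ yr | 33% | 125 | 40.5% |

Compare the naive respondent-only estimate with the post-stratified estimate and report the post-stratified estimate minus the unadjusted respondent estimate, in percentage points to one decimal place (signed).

Unadjusted (pooled respondent) estimate weights by respondent counts:
  (125/475)×51.2 + (225/475)×67.4 + (125/475)×40.5 = 56.0579%
Reweighting by population years of service shares:
  0.37×51.2 + 0.3×67.4 + 0.33×40.5 = 52.529%
Difference = 52.529 − 56.0579 = -3.5289 pp.

-3.5 percentage points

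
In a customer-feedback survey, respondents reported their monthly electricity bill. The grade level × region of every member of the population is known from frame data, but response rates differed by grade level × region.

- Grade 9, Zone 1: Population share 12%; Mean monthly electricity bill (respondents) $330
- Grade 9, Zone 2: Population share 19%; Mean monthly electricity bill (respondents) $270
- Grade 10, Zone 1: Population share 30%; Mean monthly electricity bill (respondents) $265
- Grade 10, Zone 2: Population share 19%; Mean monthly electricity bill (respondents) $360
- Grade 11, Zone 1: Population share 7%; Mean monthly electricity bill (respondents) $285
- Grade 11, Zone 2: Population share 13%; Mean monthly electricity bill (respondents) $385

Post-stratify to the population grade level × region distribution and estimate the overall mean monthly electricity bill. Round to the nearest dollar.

Post-stratification weights by population share, not respondent share:
  Grade 9, Zone 1: 0.12 × 330 = 39.6
  Grade 9, Zone 2: 0.19 × 270 = 51.3
  Grade 10, Zone 1: 0.3 × 265 = 79.5
  Grade 10, Zone 2: 0.19 × 360 = 68.4
  Grade 11, Zone 1: 0.07 × 285 = 19.95
  Grade 11, Zone 2: 0.13 × 385 = 50.05
Post-stratified estimate = 308.8 → $309.

$309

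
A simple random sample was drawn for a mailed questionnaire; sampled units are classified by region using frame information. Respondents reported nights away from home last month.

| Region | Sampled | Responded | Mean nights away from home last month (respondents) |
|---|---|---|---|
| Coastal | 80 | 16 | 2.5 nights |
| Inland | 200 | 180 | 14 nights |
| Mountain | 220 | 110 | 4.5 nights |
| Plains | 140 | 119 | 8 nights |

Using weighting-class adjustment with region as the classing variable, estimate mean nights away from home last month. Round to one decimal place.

8.0

Response rates by class: Coastal 16/80 = 20%, Inland 180/200 = 90%, Mountain 110/220 = 50%, Plains 119/140 = 85%.
Inverse-response-rate weighting restores each class to its sampled count, so class totals weight by n_sampled:
  Coastal: 80 × 2.5 = 200
  Inland: 200 × 14 = 2800
  Mountain: 220 × 4.5 = 990
  Plains: 140 × 8 = 1120
Adjusted estimate = 5110 / 640 = 7.98438 → 8.0.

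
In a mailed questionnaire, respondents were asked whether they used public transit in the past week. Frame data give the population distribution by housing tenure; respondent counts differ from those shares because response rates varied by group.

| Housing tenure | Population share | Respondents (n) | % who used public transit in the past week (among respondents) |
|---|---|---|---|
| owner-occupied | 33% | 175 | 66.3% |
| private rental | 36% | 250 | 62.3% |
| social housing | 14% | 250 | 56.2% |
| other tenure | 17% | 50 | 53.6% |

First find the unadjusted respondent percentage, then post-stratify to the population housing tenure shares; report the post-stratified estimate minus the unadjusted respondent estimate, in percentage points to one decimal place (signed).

Naive respondent-only estimate (weights = respondent counts):
  (175/725)×66.3 + (250/725)×62.3 + (250/725)×56.2 + (50/725)×53.6 = 60.5621%
Post-stratified estimate weights by population shares:
  0.33×66.3 + 0.36×62.3 + 0.14×56.2 + 0.17×53.6 = 61.287%
Difference = 61.287 − 60.5621 = 0.7249 pp.

+0.7 percentage points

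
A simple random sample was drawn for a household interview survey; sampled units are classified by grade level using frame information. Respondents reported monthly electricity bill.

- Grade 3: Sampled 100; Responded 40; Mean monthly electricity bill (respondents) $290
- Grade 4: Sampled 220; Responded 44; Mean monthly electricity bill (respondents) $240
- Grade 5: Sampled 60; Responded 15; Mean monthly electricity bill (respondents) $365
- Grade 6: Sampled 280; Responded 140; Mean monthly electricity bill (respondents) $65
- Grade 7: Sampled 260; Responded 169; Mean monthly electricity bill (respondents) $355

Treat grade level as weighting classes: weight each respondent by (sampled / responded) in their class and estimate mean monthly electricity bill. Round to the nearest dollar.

Response rates by class: Grade 3 40/100 = 40%, Grade 4 44/220 = 20%, Grade 5 15/60 = 25%, Grade 6 140/280 = 50%, Grade 7 169/260 = 65%.
Weighting each respondent by the inverse class response rate inflates each class back to its sampled size, so the class weight is n_sampled:
  Grade 3: 100 × 290 = 29,000
  Grade 4: 220 × 240 = 52,800
  Grade 5: 60 × 365 = 21,900
  Grade 6: 280 × 65 = 18,200
  Grade 7: 260 × 355 = 92,300
Adjusted estimate = 214,200 / 920 = 232.826 → $233.

$233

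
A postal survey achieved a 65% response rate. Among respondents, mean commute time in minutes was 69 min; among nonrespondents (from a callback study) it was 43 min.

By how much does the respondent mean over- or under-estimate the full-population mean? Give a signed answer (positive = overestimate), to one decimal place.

Nonresponse fraction = 1 − 0.65 = 0.35.
Bias = (nonresponse fraction) × (respondent mean − nonrespondent mean)
     = 0.35 × (69 − 43) = 0.35 × 26 = 9.1.

+9.1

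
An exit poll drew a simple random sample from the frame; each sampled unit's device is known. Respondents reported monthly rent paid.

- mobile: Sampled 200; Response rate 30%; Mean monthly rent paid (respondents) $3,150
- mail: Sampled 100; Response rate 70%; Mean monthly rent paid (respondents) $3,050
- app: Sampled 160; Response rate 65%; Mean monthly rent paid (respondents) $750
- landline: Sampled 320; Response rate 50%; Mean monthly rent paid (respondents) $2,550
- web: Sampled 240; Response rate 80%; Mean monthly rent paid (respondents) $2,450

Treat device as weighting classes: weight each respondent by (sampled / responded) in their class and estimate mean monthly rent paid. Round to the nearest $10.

Weighting each respondent by the inverse class response rate inflates each class back to its sampled size, so the class weight is n_sampled:
  mobile: 200 × 3150 = 630,000
  mail: 100 × 3050 = 305,000
  app: 160 × 750 = 120,000
  landline: 320 × 2550 = 816,000
  web: 240 × 2450 = 588,000
Adjusted estimate = 2,459,000 / 1,020 = 2410.78 → $2,410.

$2,410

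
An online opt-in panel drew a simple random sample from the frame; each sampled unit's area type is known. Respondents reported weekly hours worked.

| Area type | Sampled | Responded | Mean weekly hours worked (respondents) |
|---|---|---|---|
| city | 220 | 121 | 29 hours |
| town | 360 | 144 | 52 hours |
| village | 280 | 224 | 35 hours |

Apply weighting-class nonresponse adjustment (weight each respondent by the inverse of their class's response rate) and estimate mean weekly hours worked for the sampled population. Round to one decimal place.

40.6

Response rates by class: city 121/220 = 55%, town 144/360 = 40%, village 224/280 = 80%.
With weight = n_sampled/n_responded per class, the weighted class total is n_sampled:
  city: 220 × 29 = 6380
  town: 360 × 52 = 18,720
  village: 280 × 35 = 9800
Adjusted estimate = 34,900 / 860 = 40.5814 → 40.6.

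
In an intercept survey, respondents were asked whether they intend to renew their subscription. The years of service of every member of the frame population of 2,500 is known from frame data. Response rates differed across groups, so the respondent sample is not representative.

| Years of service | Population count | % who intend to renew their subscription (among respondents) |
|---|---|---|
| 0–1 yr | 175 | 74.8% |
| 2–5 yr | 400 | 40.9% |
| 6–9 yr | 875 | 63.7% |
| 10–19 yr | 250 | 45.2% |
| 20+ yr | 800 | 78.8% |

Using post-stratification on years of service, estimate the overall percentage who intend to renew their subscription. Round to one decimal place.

63.8%

Reweight to the known years of service distribution:
  0–1 yr: (175/2,500) × 74.8 = 5.236
  2–5 yr: (400/2,500) × 40.9 = 6.544
  6–9 yr: (875/2,500) × 63.7 = 22.295
  10–19 yr: (250/2,500) × 45.2 = 4.52
  20+ yr: (800/2,500) × 78.8 = 25.216
Post-stratified estimate = 63.811 → 63.8%.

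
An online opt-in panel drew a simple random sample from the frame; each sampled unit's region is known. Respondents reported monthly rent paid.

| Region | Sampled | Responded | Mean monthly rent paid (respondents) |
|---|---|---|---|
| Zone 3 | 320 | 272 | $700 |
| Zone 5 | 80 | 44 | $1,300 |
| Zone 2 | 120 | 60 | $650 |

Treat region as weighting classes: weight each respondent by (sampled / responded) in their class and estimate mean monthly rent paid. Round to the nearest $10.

$780

Response rates by class: Zone 3 272/320 = 85%, Zone 5 44/80 = 55%, Zone 2 60/120 = 50%.
Inverse-response-rate weighting restores each class to its sampled count, so class totals weight by n_sampled:
  Zone 3: 320 × 700 = 224,000
  Zone 5: 80 × 1300 = 104,000
  Zone 2: 120 × 650 = 78,000
Adjusted estimate = 406,000 / 520 = 780.769 → $780.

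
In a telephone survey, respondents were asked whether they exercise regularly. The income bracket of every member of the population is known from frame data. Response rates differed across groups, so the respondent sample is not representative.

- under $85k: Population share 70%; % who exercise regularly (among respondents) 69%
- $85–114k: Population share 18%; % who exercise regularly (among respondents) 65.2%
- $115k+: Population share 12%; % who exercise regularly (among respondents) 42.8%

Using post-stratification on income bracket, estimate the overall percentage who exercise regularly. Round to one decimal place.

Reweight to the known income bracket distribution:
  under $85k: 0.7 × 69 = 48.3
  $85–114k: 0.18 × 65.2 = 11.736
  $115k+: 0.12 × 42.8 = 5.136
Post-stratified estimate = 65.172 → 65.2%.

65.2%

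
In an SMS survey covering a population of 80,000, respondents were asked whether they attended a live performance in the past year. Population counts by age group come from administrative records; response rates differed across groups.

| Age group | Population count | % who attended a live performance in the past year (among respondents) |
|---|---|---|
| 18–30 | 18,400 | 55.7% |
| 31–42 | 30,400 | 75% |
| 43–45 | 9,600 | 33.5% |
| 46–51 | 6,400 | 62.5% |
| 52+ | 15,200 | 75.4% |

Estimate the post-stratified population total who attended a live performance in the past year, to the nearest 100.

51,700

Apply each group's respondent rate to its population count:
  18–30: 18,400 × 55.7% = 10248.8
  31–42: 30,400 × 75% = 22,800
  43–45: 9,600 × 33.5% = 3216
  46–51: 6,400 × 62.5% = 4000
  52+: 15,200 × 75.4% = 11460.8
Estimated total = 51725.6 → 51,700.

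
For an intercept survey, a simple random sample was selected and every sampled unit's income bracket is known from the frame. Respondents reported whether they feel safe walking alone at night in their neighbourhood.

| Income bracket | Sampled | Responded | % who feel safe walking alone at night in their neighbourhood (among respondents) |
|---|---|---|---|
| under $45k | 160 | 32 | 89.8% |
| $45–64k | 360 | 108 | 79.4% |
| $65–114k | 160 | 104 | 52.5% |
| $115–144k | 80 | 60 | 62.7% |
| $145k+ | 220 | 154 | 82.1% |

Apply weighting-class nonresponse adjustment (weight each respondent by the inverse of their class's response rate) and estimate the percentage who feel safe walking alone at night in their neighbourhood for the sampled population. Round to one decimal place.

75.9%

Class response rates: under $45k 32/160 = 20%, $45–64k 108/360 = 30%, $65–114k 104/160 = 65%, $115–144k 60/80 = 75%, $145k+ 154/220 = 70%.
Weighting each respondent by the inverse class response rate inflates each class back to its sampled size, so the class weight is n_sampled:
  under $45k: 160 × 89.8 = 14,368
  $45–64k: 360 × 79.4 = 28584
  $65–114k: 160 × 52.5 = 8400
  $115–144k: 80 × 62.7 = 5016
  $145k+: 220 × 82.1 = 18,062
Adjusted estimate = 74,430 / 980 = 75.949 → 75.9%.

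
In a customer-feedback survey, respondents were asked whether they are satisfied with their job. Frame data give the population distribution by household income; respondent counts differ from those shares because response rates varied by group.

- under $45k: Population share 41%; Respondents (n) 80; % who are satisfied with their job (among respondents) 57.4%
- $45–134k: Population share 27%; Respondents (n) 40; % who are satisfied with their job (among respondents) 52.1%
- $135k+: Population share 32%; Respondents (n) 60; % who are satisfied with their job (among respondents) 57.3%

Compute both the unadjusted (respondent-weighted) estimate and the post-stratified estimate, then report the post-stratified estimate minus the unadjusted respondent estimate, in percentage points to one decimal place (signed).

-0.3 percentage points

Without adjustment, the pooled respondent share is:
  (80/180)×57.4 + (40/180)×52.1 + (60/180)×57.3 = 56.1889%
Post-stratifying to population shares instead:
  0.41×57.4 + 0.27×52.1 + 0.32×57.3 = 55.937%
Difference = 55.937 − 56.1889 = -0.2519 pp.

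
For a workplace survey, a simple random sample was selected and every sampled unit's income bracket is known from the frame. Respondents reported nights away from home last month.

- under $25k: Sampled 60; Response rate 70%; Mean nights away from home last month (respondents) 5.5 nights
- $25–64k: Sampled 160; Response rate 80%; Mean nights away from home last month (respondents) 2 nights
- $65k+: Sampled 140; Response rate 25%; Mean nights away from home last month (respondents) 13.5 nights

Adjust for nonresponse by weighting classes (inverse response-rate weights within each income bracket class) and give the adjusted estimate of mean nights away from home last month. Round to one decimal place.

7.1

Each respondent's weight = sampled/responded in their class; summing within a class gives n_sampled, so:
  under $25k: 60 × 5.5 = 330
  $25–64k: 160 × 2 = 320
  $65k+: 140 × 13.5 = 1890
Adjusted estimate = 2540 / 360 = 7.05556 → 7.1.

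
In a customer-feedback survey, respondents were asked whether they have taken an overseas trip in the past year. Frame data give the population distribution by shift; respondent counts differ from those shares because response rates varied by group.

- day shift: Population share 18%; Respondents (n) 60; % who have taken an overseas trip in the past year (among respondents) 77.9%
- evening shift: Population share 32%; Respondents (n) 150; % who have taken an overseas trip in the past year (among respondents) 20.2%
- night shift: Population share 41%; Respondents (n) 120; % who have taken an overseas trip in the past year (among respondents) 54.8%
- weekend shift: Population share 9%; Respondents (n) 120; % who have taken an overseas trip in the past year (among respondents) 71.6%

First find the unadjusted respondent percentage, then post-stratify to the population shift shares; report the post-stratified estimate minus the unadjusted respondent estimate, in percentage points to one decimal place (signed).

-1.4 percentage points

Unadjusted (pooled respondent) estimate weights by respondent counts:
  (60/450)×77.9 + (150/450)×20.2 + (120/450)×54.8 + (120/450)×71.6 = 50.8267%
Reweighting by population shift shares:
  0.18×77.9 + 0.32×20.2 + 0.41×54.8 + 0.09×71.6 = 49.398%
Difference = 49.398 − 50.8267 = -1.4287 pp.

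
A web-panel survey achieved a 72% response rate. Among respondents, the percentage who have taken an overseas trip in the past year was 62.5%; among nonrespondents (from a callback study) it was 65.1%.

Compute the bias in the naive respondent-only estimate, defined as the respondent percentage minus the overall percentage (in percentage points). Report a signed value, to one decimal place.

Nonresponse fraction = 1 − 0.72 = 0.28.
Bias = (nonresponse fraction) × (respondent percentage − nonrespondent percentage)
     = 0.28 × (62.5 − 65.1) = 0.28 × -2.6 = -0.728.

-0.7 percentage points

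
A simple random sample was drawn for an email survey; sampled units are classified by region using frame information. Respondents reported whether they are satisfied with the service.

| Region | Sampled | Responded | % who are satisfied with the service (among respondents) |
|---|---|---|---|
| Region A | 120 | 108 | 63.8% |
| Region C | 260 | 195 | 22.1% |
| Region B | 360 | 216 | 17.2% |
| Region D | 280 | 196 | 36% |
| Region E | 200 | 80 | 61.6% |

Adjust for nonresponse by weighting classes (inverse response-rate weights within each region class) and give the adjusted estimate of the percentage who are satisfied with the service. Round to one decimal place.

Class response rates: Region A 108/120 = 90%, Region C 195/260 = 75%, Region B 216/360 = 60%, Region D 196/280 = 70%, Region E 80/200 = 40%.
Each respondent's weight = sampled/responded in their class; summing within a class gives n_sampled, so:
  Region A: 120 × 63.8 = 7656
  Region C: 260 × 22.1 = 5746
  Region B: 360 × 17.2 = 6192
  Region D: 280 × 36 = 10,080
  Region E: 200 × 61.6 = 12,320
Adjusted estimate = 41,994 / 1,220 = 34.4213 → 34.4%.

34.4%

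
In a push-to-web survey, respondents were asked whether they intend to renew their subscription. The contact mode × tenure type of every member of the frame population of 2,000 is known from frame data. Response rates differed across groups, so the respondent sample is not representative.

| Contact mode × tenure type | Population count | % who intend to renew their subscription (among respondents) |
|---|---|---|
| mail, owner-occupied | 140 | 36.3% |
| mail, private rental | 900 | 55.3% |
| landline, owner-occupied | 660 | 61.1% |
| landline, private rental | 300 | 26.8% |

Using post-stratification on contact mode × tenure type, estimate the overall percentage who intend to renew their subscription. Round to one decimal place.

Reweight to the known contact mode × tenure type distribution:
  mail, owner-occupied: (140/2,000) × 36.3 = 2.541
  mail, private rental: (900/2,000) × 55.3 = 24.885
  landline, owner-occupied: (660/2,000) × 61.1 = 20.163
  landline, private rental: (300/2,000) × 26.8 = 4.02
Post-stratified estimate = 51.609 → 51.6%.

51.6%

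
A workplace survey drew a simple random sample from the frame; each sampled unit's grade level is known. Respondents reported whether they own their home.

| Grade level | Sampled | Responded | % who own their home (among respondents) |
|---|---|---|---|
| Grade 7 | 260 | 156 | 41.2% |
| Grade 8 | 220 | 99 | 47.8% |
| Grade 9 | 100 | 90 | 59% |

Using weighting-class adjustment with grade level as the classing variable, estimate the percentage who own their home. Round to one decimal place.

Class response rates: Grade 7 156/260 = 60%, Grade 8 99/220 = 45%, Grade 9 90/100 = 90%.
Weighting each respondent by the inverse class response rate inflates each class back to its sampled size, so the class weight is n_sampled:
  Grade 7: 260 × 41.2 = 10,712
  Grade 8: 220 × 47.8 = 10,516
  Grade 9: 100 × 59 = 5900
Adjusted estimate = 27,128 / 580 = 46.7724 → 46.8%.

46.8%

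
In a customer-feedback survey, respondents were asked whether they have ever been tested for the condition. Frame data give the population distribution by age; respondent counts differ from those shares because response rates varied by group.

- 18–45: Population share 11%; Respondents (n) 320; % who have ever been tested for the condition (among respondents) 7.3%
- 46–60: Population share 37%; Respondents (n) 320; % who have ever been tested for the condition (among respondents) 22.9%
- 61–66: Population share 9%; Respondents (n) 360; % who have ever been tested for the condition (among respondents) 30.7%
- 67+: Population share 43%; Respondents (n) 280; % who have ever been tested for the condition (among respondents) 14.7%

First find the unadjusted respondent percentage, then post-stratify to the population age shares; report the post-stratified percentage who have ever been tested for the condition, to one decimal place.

Naive respondent-only estimate (weights = respondent counts):
  (320/1280)×7.3 + (320/1280)×22.9 + (360/1280)×30.7 + (280/1280)×14.7 = 19.4%
Reweighting by population age shares:
  0.11×7.3 + 0.37×22.9 + 0.09×30.7 + 0.43×14.7 = 18.36%

18.4%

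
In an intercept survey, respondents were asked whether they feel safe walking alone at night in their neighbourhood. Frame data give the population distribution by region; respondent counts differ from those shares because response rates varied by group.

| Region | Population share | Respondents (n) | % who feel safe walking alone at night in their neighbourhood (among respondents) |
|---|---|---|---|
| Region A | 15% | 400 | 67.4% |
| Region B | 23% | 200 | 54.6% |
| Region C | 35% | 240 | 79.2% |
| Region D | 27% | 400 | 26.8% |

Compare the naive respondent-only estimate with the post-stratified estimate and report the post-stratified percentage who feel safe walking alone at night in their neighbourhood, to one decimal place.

57.6%

Without adjustment, the pooled respondent share is:
  (400/1240)×67.4 + (200/1240)×54.6 + (240/1240)×79.2 + (400/1240)×26.8 = 54.5226%
Post-stratifying to population shares instead:
  0.15×67.4 + 0.23×54.6 + 0.35×79.2 + 0.27×26.8 = 57.624%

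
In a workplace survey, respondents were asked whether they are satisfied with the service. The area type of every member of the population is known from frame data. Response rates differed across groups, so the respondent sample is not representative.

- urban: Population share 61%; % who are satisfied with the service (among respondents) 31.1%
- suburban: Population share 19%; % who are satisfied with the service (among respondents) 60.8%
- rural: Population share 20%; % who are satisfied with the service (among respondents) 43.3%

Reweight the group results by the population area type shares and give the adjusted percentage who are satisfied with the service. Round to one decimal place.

Each cell contributes population-share × respondent value:
  urban: 0.61 × 31.1 = 18.971
  suburban: 0.19 × 60.8 = 11.552
  rural: 0.2 × 43.3 = 8.66
Post-stratified estimate = 39.183 → 39.2%.

39.2%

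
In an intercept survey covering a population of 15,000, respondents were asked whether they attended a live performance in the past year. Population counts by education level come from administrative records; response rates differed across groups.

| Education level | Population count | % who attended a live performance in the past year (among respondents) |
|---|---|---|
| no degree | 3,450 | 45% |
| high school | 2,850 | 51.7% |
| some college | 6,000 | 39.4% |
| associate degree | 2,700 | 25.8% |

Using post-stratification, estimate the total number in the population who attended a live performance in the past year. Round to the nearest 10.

Estimated count per cell = population count × respondent percentage:
  no degree: 3,450 × 45% = 1552.5
  high school: 2,850 × 51.7% = 1473.45
  some college: 6,000 × 39.4% = 2364
  associate degree: 2,700 × 25.8% = 696.6
Estimated total = 6086.55 → 6,090.

6,090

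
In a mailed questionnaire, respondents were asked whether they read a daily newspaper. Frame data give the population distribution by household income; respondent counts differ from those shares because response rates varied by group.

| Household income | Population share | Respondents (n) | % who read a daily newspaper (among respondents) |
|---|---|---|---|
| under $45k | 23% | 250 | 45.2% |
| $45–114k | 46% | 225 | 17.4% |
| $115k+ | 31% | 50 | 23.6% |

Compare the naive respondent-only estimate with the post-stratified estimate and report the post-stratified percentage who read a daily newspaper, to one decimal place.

Unadjusted (pooled respondent) estimate weights by respondent counts:
  (250/525)×45.2 + (225/525)×17.4 + (50/525)×23.6 = 31.2286%
Post-stratified estimate weights by population shares:
  0.23×45.2 + 0.46×17.4 + 0.31×23.6 = 25.716%

25.7%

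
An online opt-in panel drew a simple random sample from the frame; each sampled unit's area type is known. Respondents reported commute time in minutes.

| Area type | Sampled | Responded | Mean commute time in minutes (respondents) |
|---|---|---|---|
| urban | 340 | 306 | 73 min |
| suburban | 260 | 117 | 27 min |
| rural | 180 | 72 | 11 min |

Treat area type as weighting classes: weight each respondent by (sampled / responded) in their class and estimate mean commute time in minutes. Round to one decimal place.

43.4

Response rates by class: urban 306/340 = 90%, suburban 117/260 = 45%, rural 72/180 = 40%.
Inverse-response-rate weighting restores each class to its sampled count, so class totals weight by n_sampled:
  urban: 340 × 73 = 24,820
  suburban: 260 × 27 = 7020
  rural: 180 × 11 = 1980
Adjusted estimate = 33,820 / 780 = 43.359 → 43.4.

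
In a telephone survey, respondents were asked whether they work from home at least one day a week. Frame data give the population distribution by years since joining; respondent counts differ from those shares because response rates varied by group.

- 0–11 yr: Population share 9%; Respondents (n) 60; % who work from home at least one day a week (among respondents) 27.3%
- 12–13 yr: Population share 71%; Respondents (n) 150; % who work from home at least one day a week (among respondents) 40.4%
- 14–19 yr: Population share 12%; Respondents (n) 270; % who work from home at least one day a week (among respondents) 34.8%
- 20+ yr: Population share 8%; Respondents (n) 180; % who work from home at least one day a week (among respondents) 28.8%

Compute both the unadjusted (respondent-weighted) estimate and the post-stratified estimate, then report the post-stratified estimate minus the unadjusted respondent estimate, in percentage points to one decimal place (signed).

+3.9 percentage points

Naive respondent-only estimate (weights = respondent counts):
  (60/660)×27.3 + (150/660)×40.4 + (270/660)×34.8 + (180/660)×28.8 = 33.7545%
Reweighting by population years since joining shares:
  0.09×27.3 + 0.71×40.4 + 0.12×34.8 + 0.08×28.8 = 37.621%
Difference = 37.621 − 33.7545 = 3.8665 pp.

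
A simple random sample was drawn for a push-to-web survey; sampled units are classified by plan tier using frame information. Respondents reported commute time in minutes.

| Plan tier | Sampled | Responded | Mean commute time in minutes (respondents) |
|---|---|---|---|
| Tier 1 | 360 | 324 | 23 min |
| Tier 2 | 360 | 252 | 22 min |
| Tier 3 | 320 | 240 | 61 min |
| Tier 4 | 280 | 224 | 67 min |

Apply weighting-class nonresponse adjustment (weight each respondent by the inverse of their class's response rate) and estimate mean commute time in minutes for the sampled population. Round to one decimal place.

Class response rates: Tier 1 324/360 = 90%, Tier 2 252/360 = 70%, Tier 3 240/320 = 75%, Tier 4 224/280 = 80%.
Each respondent's weight = sampled/responded in their class; summing within a class gives n_sampled, so:
  Tier 1: 360 × 23 = 8280
  Tier 2: 360 × 22 = 7920
  Tier 3: 320 × 61 = 19,520
  Tier 4: 280 × 67 = 18,760
Adjusted estimate = 54,480 / 1,320 = 41.2727 → 41.3.

41.3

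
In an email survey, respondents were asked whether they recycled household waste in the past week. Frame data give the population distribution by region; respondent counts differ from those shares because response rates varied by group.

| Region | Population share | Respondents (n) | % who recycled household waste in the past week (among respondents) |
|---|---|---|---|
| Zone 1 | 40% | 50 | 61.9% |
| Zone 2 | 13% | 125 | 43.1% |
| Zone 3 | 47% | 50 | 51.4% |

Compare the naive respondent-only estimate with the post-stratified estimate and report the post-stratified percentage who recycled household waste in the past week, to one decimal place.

Naive respondent-only estimate (weights = respondent counts):
  (50/225)×61.9 + (125/225)×43.1 + (50/225)×51.4 = 49.1222%
Post-stratified estimate weights by population shares:
  0.4×61.9 + 0.13×43.1 + 0.47×51.4 = 54.521%

54.5%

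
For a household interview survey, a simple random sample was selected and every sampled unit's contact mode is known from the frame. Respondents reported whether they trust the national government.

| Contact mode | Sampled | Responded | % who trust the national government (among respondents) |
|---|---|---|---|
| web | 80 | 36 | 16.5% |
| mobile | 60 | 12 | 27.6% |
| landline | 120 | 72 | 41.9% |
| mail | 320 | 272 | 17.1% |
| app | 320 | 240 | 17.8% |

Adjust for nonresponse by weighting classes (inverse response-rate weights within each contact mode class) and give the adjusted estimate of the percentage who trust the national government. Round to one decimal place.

21.3%

Response rates by class: web 36/80 = 45%, mobile 12/60 = 20%, landline 72/120 = 60%, mail 272/320 = 85%, app 240/320 = 75%.
Weighting each respondent by the inverse class response rate inflates each class back to its sampled size, so the class weight is n_sampled:
  web: 80 × 16.5 = 1320
  mobile: 60 × 27.6 = 1656
  landline: 120 × 41.9 = 5028
  mail: 320 × 17.1 = 5472
  app: 320 × 17.8 = 5696
Adjusted estimate = 19,172 / 900 = 21.3022 → 21.3%.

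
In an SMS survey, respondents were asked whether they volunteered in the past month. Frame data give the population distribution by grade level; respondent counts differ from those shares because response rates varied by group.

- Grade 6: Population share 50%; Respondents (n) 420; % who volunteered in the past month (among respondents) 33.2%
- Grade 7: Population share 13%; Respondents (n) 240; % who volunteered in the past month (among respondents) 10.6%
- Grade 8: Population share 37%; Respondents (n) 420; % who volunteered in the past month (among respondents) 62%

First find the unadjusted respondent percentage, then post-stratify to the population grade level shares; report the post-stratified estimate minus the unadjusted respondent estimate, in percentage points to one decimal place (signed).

+1.5 percentage points

Naive respondent-only estimate (weights = respondent counts):
  (420/1080)×33.2 + (240/1080)×10.6 + (420/1080)×62 = 39.3778%
Reweighting by population grade level shares:
  0.5×33.2 + 0.13×10.6 + 0.37×62 = 40.918%
Difference = 40.918 − 39.3778 = 1.5402 pp.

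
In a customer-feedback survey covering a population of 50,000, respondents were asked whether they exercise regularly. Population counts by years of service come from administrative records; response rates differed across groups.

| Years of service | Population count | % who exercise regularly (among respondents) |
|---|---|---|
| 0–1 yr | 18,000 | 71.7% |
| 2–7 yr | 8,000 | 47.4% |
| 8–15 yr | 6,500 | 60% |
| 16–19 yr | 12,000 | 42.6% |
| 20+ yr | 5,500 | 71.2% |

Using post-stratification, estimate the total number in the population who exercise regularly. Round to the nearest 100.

29,600

Each cell contributes its population count × the respondent rate:
  0–1 yr: 18,000 × 71.7% = 12,906
  2–7 yr: 8,000 × 47.4% = 3792
  8–15 yr: 6,500 × 60% = 3900
  16–19 yr: 12,000 × 42.6% = 5112
  20+ yr: 5,500 × 71.2% = 3916
Estimated total = 29,626 → 29,600.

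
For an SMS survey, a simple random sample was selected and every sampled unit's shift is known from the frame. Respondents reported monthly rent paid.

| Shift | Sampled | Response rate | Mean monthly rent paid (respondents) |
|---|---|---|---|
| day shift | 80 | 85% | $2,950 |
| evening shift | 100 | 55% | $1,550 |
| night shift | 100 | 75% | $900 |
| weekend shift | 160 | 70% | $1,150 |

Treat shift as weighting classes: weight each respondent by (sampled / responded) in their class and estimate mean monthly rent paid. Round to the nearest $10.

$1,510

Weighting each respondent by the inverse class response rate inflates each class back to its sampled size, so the class weight is n_sampled:
  day shift: 80 × 2950 = 236,000
  evening shift: 100 × 1550 = 155,000
  night shift: 100 × 900 = 90,000
  weekend shift: 160 × 1150 = 184,000
Adjusted estimate = 665,000 / 440 = 1511.36 → $1,510.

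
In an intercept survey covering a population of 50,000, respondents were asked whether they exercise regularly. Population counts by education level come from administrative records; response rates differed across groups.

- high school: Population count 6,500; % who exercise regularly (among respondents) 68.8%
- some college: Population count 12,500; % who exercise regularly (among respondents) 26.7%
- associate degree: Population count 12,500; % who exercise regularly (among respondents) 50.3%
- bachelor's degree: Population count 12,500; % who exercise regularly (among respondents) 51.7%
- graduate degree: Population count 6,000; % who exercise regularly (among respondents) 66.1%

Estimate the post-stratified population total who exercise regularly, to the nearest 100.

Each cell contributes its population count × the respondent rate:
  high school: 6,500 × 68.8% = 4472
  some college: 12,500 × 26.7% = 3337.5
  associate degree: 12,500 × 50.3% = 6287.5
  bachelor's degree: 12,500 × 51.7% = 6462.5
  graduate degree: 6,000 × 66.1% = 3966
Estimated total = 24525.5 → 24,500.

24,500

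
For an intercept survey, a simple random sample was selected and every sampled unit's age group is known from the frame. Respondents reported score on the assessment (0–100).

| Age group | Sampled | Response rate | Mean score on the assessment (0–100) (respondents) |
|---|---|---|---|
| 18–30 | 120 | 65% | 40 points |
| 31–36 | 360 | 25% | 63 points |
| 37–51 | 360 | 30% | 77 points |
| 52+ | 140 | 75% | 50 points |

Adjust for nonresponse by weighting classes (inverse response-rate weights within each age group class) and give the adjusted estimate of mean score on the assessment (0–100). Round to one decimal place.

63.5

Each respondent's weight = sampled/responded in their class; summing within a class gives n_sampled, so:
  18–30: 120 × 40 = 4800
  31–36: 360 × 63 = 22,680
  37–51: 360 × 77 = 27,720
  52+: 140 × 50 = 7000
Adjusted estimate = 62,200 / 980 = 63.4694 → 63.5.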